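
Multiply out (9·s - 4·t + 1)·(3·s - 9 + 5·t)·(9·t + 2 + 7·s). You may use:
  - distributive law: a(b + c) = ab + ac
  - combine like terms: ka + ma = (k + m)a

(9·s - 4·t + 1)·(3·s - 9 + 5·t)·(9·t + 2 + 7·s)
= (27·s^2 - 81·s + 45·s·t - 12·s·t + 36·t - 20·t^2 + 3·s - 9 + 5·t)·(9·t + 2 + 7·s)    [distributive law]
= (27·s^2 - 78·s + 33·s·t + 41·t - 20·t^2 - 9)·(9·t + 2 + 7·s)    [combine like terms]
= 243·s^2·t + 54·s^2 + 189·s^3 - 702·s·t - 156·s - 546·s^2 + 297·s·t^2 + 66·s·t + 231·s^2·t + 369·t^2 + 82·t + 287·s·t - 180·t^3 - 40·t^2 - 140·s·t^2 - 81·t - 18 - 63·s    [distributive law]
= 474·s^2·t - 492·s^2 + 189·s^3 - 349·s·t - 219·s + 157·s·t^2 + 329·t^2 + t - 180·t^3 - 18    [combine like terms]

474·s^2·t - 492·s^2 + 189·s^3 - 349·s·t - 219·s + 157·s·t^2 + 329·t^2 + t - 180·t^3 - 18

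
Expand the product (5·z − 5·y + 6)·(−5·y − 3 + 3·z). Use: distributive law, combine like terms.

(5·z − 5·y + 6)·(−5·y − 3 + 3·z)
= −25·y·z − 15·z + 15·z^2 + 25·y^2 + 15·y − 15·y·z − 30·y − 18 + 18·z    [distributive law]
= −40·y·z + 3·z + 15·z^2 + 25·y^2 − 15·y − 18    [combine like terms]

−40·y·z + 3·z + 15·z^2 + 25·y^2 − 15·y − 18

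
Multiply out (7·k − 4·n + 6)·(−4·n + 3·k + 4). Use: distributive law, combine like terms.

−40·k·n + 21·k² + 46·k + 16·n² − 40·n + 24

(7·k − 4·n + 6)·(−4·n + 3·k + 4)
= −28·k·n + 21·k² + 28·k + 16·n² − 12·k·n − 16·n − 24·n + 18·k + 24    [distributive law]
= −40·k·n + 21·k² + 46·k + 16·n² − 40·n + 24    [combine like terms]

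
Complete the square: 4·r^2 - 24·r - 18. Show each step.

4·r^2 - 24·r - 18
= 4(r^2 - 6·r) - 18    [factor out 4 from the r-terms]
= 4(r^2 - 6·r + 9 - 9) - 18    [add and subtract 9 inside the bracket]
= 4(r - 3)^2 - 36 - 18    [perfect-square identity]
= 4(r - 3)^2 - 54    [combine constants]

4(r - 3)^2 - 54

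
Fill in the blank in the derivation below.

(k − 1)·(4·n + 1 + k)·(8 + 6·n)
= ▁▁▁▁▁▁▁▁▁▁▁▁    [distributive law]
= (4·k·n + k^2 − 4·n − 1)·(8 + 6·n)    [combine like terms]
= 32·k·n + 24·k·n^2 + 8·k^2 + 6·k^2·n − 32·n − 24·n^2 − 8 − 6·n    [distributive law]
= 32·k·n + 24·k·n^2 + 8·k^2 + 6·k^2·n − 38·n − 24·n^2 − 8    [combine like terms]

After distributive law, the bracketed line is:

(4·k·n + k + k^2 − 4·n − 1 − k)·(8 + 6·n)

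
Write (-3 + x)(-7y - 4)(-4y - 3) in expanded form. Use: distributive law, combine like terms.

-84y² - 111y - 36 + 28xy² + 37xy + 12x

(-3 + x)(-7y - 4)(-4y - 3)
= (21y + 12 - 7xy - 4x)(-4y - 3)    [distributive law]
= -84y² - 63y - 48y - 36 + 28xy² + 21xy + 16xy + 12x    [distributive law]
= -84y² - 111y - 36 + 28xy² + 37xy + 12x    [combine like terms]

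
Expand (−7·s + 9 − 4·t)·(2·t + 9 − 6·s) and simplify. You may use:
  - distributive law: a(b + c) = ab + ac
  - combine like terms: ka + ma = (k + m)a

10·s·t − 117·s + 42·s^2 − 18·t + 81 − 8·t^2

(−7·s + 9 − 4·t)·(2·t + 9 − 6·s)
= −14·s·t − 63·s + 42·s^2 + 18·t + 81 − 54·s − 8·t^2 − 36·t + 24·s·t    [distributive law]
= 10·s·t − 117·s + 42·s^2 − 18·t + 81 − 8·t^2    [combine like terms]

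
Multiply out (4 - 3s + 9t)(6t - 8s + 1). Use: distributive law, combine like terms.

(4 - 3s + 9t)(6t - 8s + 1)
= 24t - 32s + 4 - 18st + 24s² - 3s + 54t² - 72st + 9t    [distributive law]
= 33t - 35s + 4 - 90st + 24s² + 54t²    [combine like terms]

33t - 35s + 4 - 90st + 24s² + 54t²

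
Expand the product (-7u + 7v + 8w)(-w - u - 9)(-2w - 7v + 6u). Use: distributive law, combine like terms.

(-7u + 7v + 8w)(-w - u - 9)(-2w - 7v + 6u)
= (7uw + 7u^2 + 63u - 7vw - 7uv - 63v - 8w^2 - 8uw - 72w)(-2w - 7v + 6u)    [distributive law]
= (-uw + 7u^2 + 63u - 7vw - 7uv - 63v - 8w^2 - 72w)(-2w - 7v + 6u)    [combine like terms]
= 2uw^2 + 7uvw - 6u^2w - 14u^2w - 49u^2v + 42u^3 - 126uw - 441uv + 378u^2 + 14vw^2 + 49v^2w - 42uvw + 14uvw + 49uv^2 - 42u^2v + 126vw + 441v^2 - 378uv + 16w^3 + 56vw^2 - 48uw^2 + 144w^2 + 504vw - 432uw    [distributive law]
= -46uw^2 - 21uvw - 20u^2w - 91u^2v + 42u^3 - 558uw - 819uv + 378u^2 + 70vw^2 + 49v^2w + 49uv^2 + 630vw + 441v^2 + 16w^3 + 144w^2    [combine like terms]

-46uw^2 - 21uvw - 20u^2w - 91u^2v + 42u^3 - 558uw - 819uv + 378u^2 + 70vw^2 + 49v^2w + 49uv^2 + 630vw + 441v^2 + 16w^3 + 144w^2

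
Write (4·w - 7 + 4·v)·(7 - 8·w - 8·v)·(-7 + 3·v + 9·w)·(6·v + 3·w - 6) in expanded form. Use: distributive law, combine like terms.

(4·w - 7 + 4·v)·(7 - 8·w - 8·v)·(-7 + 3·v + 9·w)·(6·v + 3·w - 6)
= (28·w - 32·w^2 - 32·v·w - 49 + 56·w + 56·v + 28·v - 32·v·w - 32·v^2)·(-7 + 3·v + 9·w)·(6·v + 3·w - 6)    [distributive law]
= (84·w - 32·w^2 - 64·v·w - 49 + 84·v - 32·v^2)·(-7 + 3·v + 9·w)·(6·v + 3·w - 6)    [combine like terms]
= (-588·w + 252·v·w + 756·w^2 + 224·w^2 - 96·v·w^2 - 288·w^3 + 448·v·w - 192·v^2·w - 576·v·w^2 + 343 - 147·v - 441·w - 588·v + 252·v^2 + 756·v·w + 224·v^2 - 96·v^3 - 288·v^2·w)·(6·v + 3·w - 6)    [distributive law]
= (-1029·w + 1456·v·w + 980·w^2 - 672·v·w^2 - 288·w^3 - 480·v^2·w + 343 - 735·v + 476·v^2 - 96·v^3)·(6·v + 3·w - 6)    [combine like terms]
= -6174·v·w - 3087·w^2 + 6174·w + 8736·v^2·w + 4368·v·w^2 - 8736·v·w + 5880·v·w^2 + 2940·w^3 - 5880·w^2 - 4032·v^2·w^2 - 2016·v·w^3 + 4032·v·w^2 - 1728·v·w^3 - 864·w^4 + 1728·w^3 - 2880·v^3·w - 1440·v^2·w^2 + 2880·v^2·w + 2058·v + 1029·w - 2058 - 4410·v^2 - 2205·v·w + 4410·v + 2856·v^3 + 1428·v^2·w - 2856·v^2 - 576·v^4 - 288·v^3·w + 576·v^3    [distributive law]
= -17115·v·w - 8967·w^2 + 7203·w + 13044·v^2·w + 14280·v·w^2 + 4668·w^3 - 5472·v^2·w^2 - 3744·v·w^3 - 864·w^4 - 3168·v^3·w + 6468·v - 2058 - 7266·v^2 + 3432·v^3 - 576·v^4    [combine like terms]

-17115·v·w - 8967·w^2 + 7203·w + 13044·v^2·w + 14280·v·w^2 + 4668·w^3 - 5472·v^2·w^2 - 3744·v·w^3 - 864·w^4 - 3168·v^3·w + 6468·v - 2058 - 7266·v^2 + 3432·v^3 - 576·v^4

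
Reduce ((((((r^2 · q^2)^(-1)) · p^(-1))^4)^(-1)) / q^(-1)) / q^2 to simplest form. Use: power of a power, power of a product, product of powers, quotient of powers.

((((((r^2 · q^2)^(-1)) · p^(-1))^4)^(-1)) / q^(-1)) / q^2
= (((((r^2 · q^2)^(-1)) · p^(-1))^(-4)) / q^(-1)) / q^2    [power of a power]
= (((((r^2 · q^2)^(-1))^(-4)) · ((p^(-1))^(-4))) / q^(-1)) / q^2    [power of a product]
= ((((r^2 · q^2)^4) · ((p^(-1))^(-4))) / q^(-1)) / q^2    [power of a power]
= (((((r^2)^4) · ((q^2)^4)) · ((p^(-1))^(-4))) / q^(-1)) / q^2    [power of a product]
= (((r^8 · ((q^2)^4)) · ((p^(-1))^(-4))) / q^(-1)) / q^2    [power of a power]
= (((r^8 · q^8) · ((p^(-1))^(-4))) / q^(-1)) / q^2    [power of a power]
= (((r^8 · q^8) · p^4) / q^(-1)) / q^2    [power of a power]
= p^4·q^7·r^8    [quotient of powers; product of powers]

p^4·q^7·r^8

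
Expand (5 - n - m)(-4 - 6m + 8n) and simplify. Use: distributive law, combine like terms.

-20 - 26m + 44n - 2mn - 8n² + 6m²

(5 - n - m)(-4 - 6m + 8n)
= -20 - 30m + 40n + 4n + 6mn - 8n² + 4m + 6m² - 8mn    [distributive law]
= -20 - 26m + 44n - 2mn - 8n² + 6m²    [combine like terms]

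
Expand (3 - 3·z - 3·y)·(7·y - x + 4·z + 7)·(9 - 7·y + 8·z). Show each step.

-27·x + 48·x·y + 3·x·z + 87·z - 234·y·z - 180·z^2 + 189 - 147·y + 63·y^2·z - 180·y·z^2 + 3·x·y·z + 24·x·z^2 - 96·z^3 - 189·y^2 + 147·y^3 - 21·x·y^2

(3 - 3·z - 3·y)·(7·y - x + 4·z + 7)·(9 - 7·y + 8·z)
= (21·y - 3·x + 12·z + 21 - 21·y·z + 3·x·z - 12·z^2 - 21·z - 21·y^2 + 3·x·y - 12·y·z - 21·y)·(9 - 7·y + 8·z)    [distributive law]
= (-3·x - 9·z + 21 - 33·y·z + 3·x·z - 12·z^2 - 21·y^2 + 3·x·y)·(9 - 7·y + 8·z)    [combine like terms]
= -27·x + 21·x·y - 24·x·z - 81·z + 63·y·z - 72·z^2 + 189 - 147·y + 168·z - 297·y·z + 231·y^2·z - 264·y·z^2 + 27·x·z - 21·x·y·z + 24·x·z^2 - 108·z^2 + 84·y·z^2 - 96·z^3 - 189·y^2 + 147·y^3 - 168·y^2·z + 27·x·y - 21·x·y^2 + 24·x·y·z    [distributive law]
= -27·x + 48·x·y + 3·x·z + 87·z - 234·y·z - 180·z^2 + 189 - 147·y + 63·y^2·z - 180·y·z^2 + 3·x·y·z + 24·x·z^2 - 96·z^3 - 189·y^2 + 147·y^3 - 21·x·y^2    [combine like terms]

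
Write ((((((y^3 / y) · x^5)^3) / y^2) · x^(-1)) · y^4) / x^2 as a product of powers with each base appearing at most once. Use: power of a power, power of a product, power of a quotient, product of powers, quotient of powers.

x^12y^8

((((((y^3 / y) · x^5)^3) / y^2) · x^(-1)) · y^4) / x^2
= ((((((y^3 / y)^3) · ((x^5)^3)) / y^2) · x^(-1)) · y^4) / x^2    [power of a product]
= (((((((y^3)^3) / (y^3)) · ((x^5)^3)) / y^2) · x^(-1)) · y^4) / x^2    [power of a quotient]
= (((((y^9 / (y^3)) · ((x^5)^3)) / y^2) · x^(-1)) · y^4) / x^2    [power of a power]
= ((((y^6 · ((x^5)^3)) / y^2) · x^(-1)) · y^4) / x^2    [quotient of powers]
= ((((y^6 · x^15) / y^2) · x^(-1)) · y^4) / x^2    [power of a power]
= x^12y^8    [quotient of powers; product of powers]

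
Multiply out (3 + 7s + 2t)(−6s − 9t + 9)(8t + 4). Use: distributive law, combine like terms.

(3 + 7s + 2t)(−6s − 9t + 9)(8t + 4)
= (−18s − 27t + 27 − 42s² − 63st + 63s − 12st − 18t² + 18t)(8t + 4)    [distributive law]
= (45s − 9t + 27 − 42s² − 75st − 18t²)(8t + 4)    [combine like terms]
= 360st + 180s − 72t² − 36t + 216t + 108 − 336s²t − 168s² − 600st² − 300st − 144t³ − 72t²    [distributive law]
= 60st + 180s − 144t² + 180t + 108 − 336s²t − 168s² − 600st² − 144t³    [combine like terms]

60st + 180s − 144t² + 180t + 108 − 336s²t − 168s² − 600st² − 144t³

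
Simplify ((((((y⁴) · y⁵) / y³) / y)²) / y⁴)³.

((((((y⁴) · y⁵) / y³) / y)²) / y⁴)³
= ((((((y⁴) · y⁵) / y³) / y)²)³) / ((y⁴)³)    [power of a quotient]
= (((((y⁴) · y⁵) / y³) / y)⁶) / ((y⁴)³)    [power of a power]
= (((((y⁴) · y⁵) / y³)⁶) / (y⁶)) / ((y⁴)³)    [power of a quotient]
= (((((y⁴) · y⁵)⁶) / ((y³)⁶)) / (y⁶)) / ((y⁴)³)    [power of a quotient]
= (((((y⁴)⁶) · ((y⁵)⁶)) / ((y³)⁶)) / (y⁶)) / ((y⁴)³)    [power of a product]
= ((((y²⁴) · ((y⁵)⁶)) / ((y³)⁶)) / (y⁶)) / ((y⁴)³)    [power of a power]
= (((y²⁴ · y³⁰) / ((y³)⁶)) / (y⁶)) / ((y⁴)³)    [power of a power]
= ((y⁵⁴ / ((y³)⁶)) / (y⁶)) / ((y⁴)³)    [product of powers]
= ((y⁵⁴ / y¹⁸) / (y⁶)) / ((y⁴)³)    [power of a power]
= (y³⁶ / (y⁶)) / ((y⁴)³)    [quotient of powers]
= y³⁰ / ((y⁴)³)    [quotient of powers]
= y³⁰ / y¹²    [power of a power]
= y¹⁸    [quotient of powers]

y¹⁸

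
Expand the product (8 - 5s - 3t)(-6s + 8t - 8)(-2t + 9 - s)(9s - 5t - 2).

-3744s²t - 2314st² + 8860st - 628s² - 5168s + 2562s³ + 1864t³ - 3816t² + 1040t + 1152 - 192s³t + 802s²t² - 270s⁴ + 92st³ - 240t⁴

(8 - 5s - 3t)(-6s + 8t - 8)(-2t + 9 - s)(9s - 5t - 2)
= (-48s + 64t - 64 + 30s² - 40st + 40s + 18st - 24t² + 24t)(-2t + 9 - s)(9s - 5t - 2)    [distributive law]
= (-8s + 88t - 64 + 30s² - 22st - 24t²)(-2t + 9 - s)(9s - 5t - 2)    [combine like terms]
= (16st - 72s + 8s² - 176t² + 792t - 88st + 128t - 576 + 64s - 60s²t + 270s² - 30s³ + 44st² - 198st + 22s²t + 48t³ - 216t² + 24st²)(9s - 5t - 2)    [distributive law]
= (-270st - 8s + 278s² - 392t² + 920t - 576 - 38s²t - 30s³ + 68st² + 48t³)(9s - 5t - 2)    [combine like terms]
= -2430s²t + 1350st² + 540st - 72s² + 40st + 16s + 2502s³ - 1390s²t - 556s² - 3528st² + 1960t³ + 784t² + 8280st - 4600t² - 1840t - 5184s + 2880t + 1152 - 342s³t + 190s²t² + 76s²t - 270s⁴ + 150s³t + 60s³ + 612s²t² - 340st³ - 136st² + 432st³ - 240t⁴ - 96t³    [distributive law]
= -3744s²t - 2314st² + 8860st - 628s² - 5168s + 2562s³ + 1864t³ - 3816t² + 1040t + 1152 - 192s³t + 802s²t² - 270s⁴ + 92st³ - 240t⁴    [combine like terms]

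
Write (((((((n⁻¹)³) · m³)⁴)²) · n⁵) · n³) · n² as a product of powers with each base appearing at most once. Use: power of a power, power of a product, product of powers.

(((((((n⁻¹)³) · m³)⁴)²) · n⁵) · n³) · n²
= ((((((n⁻¹)³) · m³)⁸) · n⁵) · n³) · n²    [power of a power]
= ((((((n⁻¹)³)⁸) · ((m³)⁸)) · n⁵) · n³) · n²    [power of a product]
= (((((n⁻¹)²⁴) · ((m³)⁸)) · n⁵) · n³) · n²    [power of a power]
= (((n⁻²⁴ · ((m³)⁸)) · n⁵) · n³) · n²    [power of a power]
= (((n⁻²⁴ · m²⁴) · n⁵) · n³) · n²    [power of a power]
= m²⁴n⁻¹⁴    [product of powers]

m²⁴n⁻¹⁴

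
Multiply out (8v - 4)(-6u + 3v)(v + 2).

(8v - 4)(-6u + 3v)(v + 2)
= (-48uv + 24v² + 24u - 12v)(v + 2)    [distributive law]
= -48uv² - 96uv + 24v³ + 48v² + 24uv + 48u - 12v² - 24v    [distributive law]
= -48uv² - 72uv + 24v³ + 36v² + 48u - 24v    [combine like terms]

-48uv² - 72uv + 24v³ + 36v² + 48u - 24v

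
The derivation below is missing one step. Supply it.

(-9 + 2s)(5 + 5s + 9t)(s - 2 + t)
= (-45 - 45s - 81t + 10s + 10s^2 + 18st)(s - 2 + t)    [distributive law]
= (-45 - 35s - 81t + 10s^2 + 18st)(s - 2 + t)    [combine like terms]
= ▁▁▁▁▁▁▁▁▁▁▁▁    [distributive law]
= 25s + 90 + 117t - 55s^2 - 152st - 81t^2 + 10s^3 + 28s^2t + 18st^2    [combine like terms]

By distributive law:

-45s + 90 - 45t - 35s^2 + 70s - 35st - 81st + 162t - 81t^2 + 10s^3 - 20s^2 + 10s^2t + 18s^2t - 36st + 18st^2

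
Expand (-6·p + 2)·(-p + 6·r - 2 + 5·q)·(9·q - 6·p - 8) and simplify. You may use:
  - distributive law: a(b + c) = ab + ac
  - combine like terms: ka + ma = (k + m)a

234·p^2·q - 36·p^3 - 108·p^2 - 324·p·q·r + 216·p^2·r + 216·p·r + 270·p·q - 56·p - 270·p·q^2 + 108·q·r - 96·r - 116·q + 32 + 90·q^2

(-6·p + 2)·(-p + 6·r - 2 + 5·q)·(9·q - 6·p - 8)
= (6·p^2 - 36·p·r + 12·p - 30·p·q - 2·p + 12·r - 4 + 10·q)·(9·q - 6·p - 8)    [distributive law]
= (6·p^2 - 36·p·r + 10·p - 30·p·q + 12·r - 4 + 10·q)·(9·q - 6·p - 8)    [combine like terms]
= 54·p^2·q - 36·p^3 - 48·p^2 - 324·p·q·r + 216·p^2·r + 288·p·r + 90·p·q - 60·p^2 - 80·p - 270·p·q^2 + 180·p^2·q + 240·p·q + 108·q·r - 72·p·r - 96·r - 36·q + 24·p + 32 + 90·q^2 - 60·p·q - 80·q    [distributive law]
= 234·p^2·q - 36·p^3 - 108·p^2 - 324·p·q·r + 216·p^2·r + 216·p·r + 270·p·q - 56·p - 270·p·q^2 + 108·q·r - 96·r - 116·q + 32 + 90·q^2    [combine like terms]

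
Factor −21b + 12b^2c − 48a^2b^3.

3b(−7 + 4bc − 16a^2b^2)

−21b + 12b^2c − 48a^2b^3
= 3(−7b + 4b^2c − 16a^2b^3)    [factor out 3]
= 3b(−7 + 4bc − 16a^2b^2)    [factor out b]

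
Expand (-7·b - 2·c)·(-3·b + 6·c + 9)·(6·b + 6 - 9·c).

(-7·b - 2·c)·(-3·b + 6·c + 9)·(6·b + 6 - 9·c)
= (21·b² - 42·b·c - 63·b + 6·b·c - 12·c² - 18·c)·(6·b + 6 - 9·c)    [distributive law]
= (21·b² - 36·b·c - 63·b - 12·c² - 18·c)·(6·b + 6 - 9·c)    [combine like terms]
= 126·b³ + 126·b² - 189·b²·c - 216·b²·c - 216·b·c + 324·b·c² - 378·b² - 378·b + 567·b·c - 72·b·c² - 72·c² + 108·c³ - 108·b·c - 108·c + 162·c²    [distributive law]
= 126·b³ - 252·b² - 405·b²·c + 243·b·c + 252·b·c² - 378·b + 90·c² + 108·c³ - 108·c    [combine like terms]

126·b³ - 252·b² - 405·b²·c + 243·b·c + 252·b·c² - 378·b + 90·c² + 108·c³ - 108·c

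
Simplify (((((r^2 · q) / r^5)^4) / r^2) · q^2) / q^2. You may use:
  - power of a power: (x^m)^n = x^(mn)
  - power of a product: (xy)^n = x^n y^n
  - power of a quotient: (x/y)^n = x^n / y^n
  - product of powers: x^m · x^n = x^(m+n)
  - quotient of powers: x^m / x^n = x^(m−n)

q^4r^(-14)

(((((r^2 · q) / r^5)^4) / r^2) · q^2) / q^2
= (((((r^2 · q)^4) / ((r^5)^4)) / r^2) · q^2) / q^2    [power of a quotient]
= ((((((r^2)^4) · (q^4)) / ((r^5)^4)) / r^2) · q^2) / q^2    [power of a product]
= ((((r^8 · (q^4)) / ((r^5)^4)) / r^2) · q^2) / q^2    [power of a power]
= ((((r^8 · q^4) / r^20) / r^2) · q^2) / q^2    [power of a power]
= q^4r^(-14)    [quotient of powers; product of powers]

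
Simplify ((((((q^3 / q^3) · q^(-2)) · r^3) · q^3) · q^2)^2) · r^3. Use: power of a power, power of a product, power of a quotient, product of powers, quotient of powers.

q^6·r^9

((((((q^3 / q^3) · q^(-2)) · r^3) · q^3) · q^2)^2) · r^3
= ((((((q^3 / q^3) · q^(-2)) · r^3) · q^3)^2) · ((q^2)^2)) · r^3    [power of a product]
= ((((((q^3 / q^3) · q^(-2)) · r^3)^2) · ((q^3)^2)) · ((q^2)^2)) · r^3    [power of a product]
= ((((((q^3 / q^3) · q^(-2))^2) · ((r^3)^2)) · ((q^3)^2)) · ((q^2)^2)) · r^3    [power of a product]
= ((((((q^3 / q^3)^2) · ((q^(-2))^2)) · ((r^3)^2)) · ((q^3)^2)) · ((q^2)^2)) · r^3    [power of a product]
= (((((((q^3)^2) / ((q^3)^2)) · ((q^(-2))^2)) · ((r^3)^2)) · ((q^3)^2)) · ((q^2)^2)) · r^3    [power of a quotient]
= (((((q^6 / ((q^3)^2)) · ((q^(-2))^2)) · ((r^3)^2)) · ((q^3)^2)) · ((q^2)^2)) · r^3    [power of a power]
= (((((q^6 / q^6) · ((q^(-2))^2)) · ((r^3)^2)) · ((q^3)^2)) · ((q^2)^2)) · r^3    [power of a power]
= ((((q^0 · ((q^(-2))^2)) · ((r^3)^2)) · ((q^3)^2)) · ((q^2)^2)) · r^3    [quotient of powers]
= ((((q^0 · q^(-4)) · ((r^3)^2)) · ((q^3)^2)) · ((q^2)^2)) · r^3    [power of a power]
= (((q^(-4) · ((r^3)^2)) · ((q^3)^2)) · ((q^2)^2)) · r^3    [product of powers]
= (((q^(-4) · r^6) · ((q^3)^2)) · ((q^2)^2)) · r^3    [power of a power]
= (((q^(-4) · r^6) · q^6) · ((q^2)^2)) · r^3    [power of a power]
= (((q^(-4) · r^6) · q^6) · q^4) · r^3    [power of a power]
= q^6·r^9    [product of powers]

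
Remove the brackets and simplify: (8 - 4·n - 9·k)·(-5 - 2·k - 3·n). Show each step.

-40 + 29·k - 4·n + 35·k·n + 12·n^2 + 18·k^2

(8 - 4·n - 9·k)·(-5 - 2·k - 3·n)
= -40 - 16·k - 24·n + 20·n + 8·k·n + 12·n^2 + 45·k + 18·k^2 + 27·k·n    [distributive law]
= -40 + 29·k - 4·n + 35·k·n + 12·n^2 + 18·k^2    [combine like terms]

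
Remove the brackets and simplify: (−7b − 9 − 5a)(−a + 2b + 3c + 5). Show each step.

(−7b − 9 − 5a)(−a + 2b + 3c + 5)
= 7ab − 14b^2 − 21bc − 35b + 9a − 18b − 27c − 45 + 5a^2 − 10ab − 15ac − 25a    [distributive law]
= −3ab − 14b^2 − 21bc − 53b − 16a − 27c − 45 + 5a^2 − 15ac    [combine like terms]

−3ab − 14b^2 − 21bc − 53b − 16a − 27c − 45 + 5a^2 − 15ac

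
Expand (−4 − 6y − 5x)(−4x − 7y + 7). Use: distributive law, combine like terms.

(−4 − 6y − 5x)(−4x − 7y + 7)
= 16x + 28y − 28 + 24xy + 42y^2 − 42y + 20x^2 + 35xy − 35x    [distributive law]
= −19x − 14y − 28 + 59xy + 42y^2 + 20x^2    [combine like terms]

−19x − 14y − 28 + 59xy + 42y^2 + 20x^2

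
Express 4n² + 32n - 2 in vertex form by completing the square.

4n² + 32n - 2
= 4(n² + 8n) - 2    [factor out 4 from the n-terms]
= 4(n² + 8n + 16 - 16) - 2    [add and subtract 16 inside the bracket]
= 4(n + 4)² - 64 - 2    [perfect-square identity]
= 4(n + 4)² - 66    [combine constants]

4(n + 4)² - 66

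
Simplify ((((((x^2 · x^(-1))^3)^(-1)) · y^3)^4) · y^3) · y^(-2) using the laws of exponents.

x^(-12)y^13

((((((x^2 · x^(-1))^3)^(-1)) · y^3)^4) · y^3) · y^(-2)
= ((((((x^2 · x^(-1))^3)^(-1))^4) · ((y^3)^4)) · y^3) · y^(-2)    [power of a product]
= (((((x^2 · x^(-1))^3)^(-4)) · ((y^3)^4)) · y^3) · y^(-2)    [power of a power]
= ((((x^2 · x^(-1))^(-12)) · ((y^3)^4)) · y^3) · y^(-2)    [power of a power]
= (((((x^2)^(-12)) · ((x^(-1))^(-12))) · ((y^3)^4)) · y^3) · y^(-2)    [power of a product]
= (((x^(-24) · ((x^(-1))^(-12))) · ((y^3)^4)) · y^3) · y^(-2)    [power of a power]
= (((x^(-24) · x^12) · ((y^3)^4)) · y^3) · y^(-2)    [power of a power]
= ((x^(-12) · ((y^3)^4)) · y^3) · y^(-2)    [product of powers]
= ((x^(-12) · y^12) · y^3) · y^(-2)    [power of a power]
= x^(-12)y^13    [product of powers]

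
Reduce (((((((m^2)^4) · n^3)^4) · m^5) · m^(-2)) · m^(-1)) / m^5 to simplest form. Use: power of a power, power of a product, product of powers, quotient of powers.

m^29n^12

(((((((m^2)^4) · n^3)^4) · m^5) · m^(-2)) · m^(-1)) / m^5
= (((((((m^2)^4)^4) · ((n^3)^4)) · m^5) · m^(-2)) · m^(-1)) / m^5    [power of a product]
= ((((((m^2)^16) · ((n^3)^4)) · m^5) · m^(-2)) · m^(-1)) / m^5    [power of a power]
= ((((m^32 · ((n^3)^4)) · m^5) · m^(-2)) · m^(-1)) / m^5    [power of a power]
= ((((m^32 · n^12) · m^5) · m^(-2)) · m^(-1)) / m^5    [power of a power]
= m^29n^12    [quotient of powers; product of powers]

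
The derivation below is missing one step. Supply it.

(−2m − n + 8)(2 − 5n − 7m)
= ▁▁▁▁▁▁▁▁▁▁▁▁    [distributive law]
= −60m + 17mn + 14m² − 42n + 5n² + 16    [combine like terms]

By distributive law:

−4m + 10mn + 14m² − 2n + 5n² + 7mn + 16 − 40n − 56m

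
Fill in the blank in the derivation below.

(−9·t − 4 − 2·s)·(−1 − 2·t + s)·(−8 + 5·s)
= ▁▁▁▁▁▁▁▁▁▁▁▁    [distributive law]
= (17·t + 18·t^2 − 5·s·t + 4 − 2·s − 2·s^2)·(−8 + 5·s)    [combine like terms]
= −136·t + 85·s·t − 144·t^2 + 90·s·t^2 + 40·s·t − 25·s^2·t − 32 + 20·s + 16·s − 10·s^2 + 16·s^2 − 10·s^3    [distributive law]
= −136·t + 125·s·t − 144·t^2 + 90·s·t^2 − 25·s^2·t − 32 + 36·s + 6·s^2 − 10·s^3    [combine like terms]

After distributive law, the bracketed line is:

(9·t + 18·t^2 − 9·s·t + 4 + 8·t − 4·s + 2·s + 4·s·t − 2·s^2)·(−8 + 5·s)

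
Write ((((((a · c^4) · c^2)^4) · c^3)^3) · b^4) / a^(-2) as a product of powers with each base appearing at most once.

((((((a · c^4) · c^2)^4) · c^3)^3) · b^4) / a^(-2)
= ((((((a · c^4) · c^2)^4)^3) · ((c^3)^3)) · b^4) / a^(-2)    [power of a product]
= (((((a · c^4) · c^2)^12) · ((c^3)^3)) · b^4) / a^(-2)    [power of a power]
= (((((a · c^4)^12) · ((c^2)^12)) · ((c^3)^3)) · b^4) / a^(-2)    [power of a product]
= (((((a^12) · ((c^4)^12)) · ((c^2)^12)) · ((c^3)^3)) · b^4) / a^(-2)    [power of a product]
= ((((a^12 · c^48) · ((c^2)^12)) · ((c^3)^3)) · b^4) / a^(-2)    [power of a power]
= ((((a^12 · c^48) · c^24) · ((c^3)^3)) · b^4) / a^(-2)    [power of a power]
= ((((a^12 · c^48) · c^24) · c^9) · b^4) / a^(-2)    [power of a power]
= a^14b^4c^81    [quotient of powers; product of powers]

a^14b^4c^81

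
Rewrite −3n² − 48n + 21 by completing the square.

−3n² − 48n + 21
= −3(n² + 16n) + 21    [factor out -3 from the n-terms]
= −3(n² + 16n + 64 − 64) + 21    [add and subtract 64 inside the bracket]
= −3(n + 8)² + 192 + 21    [perfect-square identity]
= −3(n + 8)² + 213    [combine constants]

−3(n + 8)² + 213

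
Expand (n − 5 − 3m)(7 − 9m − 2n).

(n − 5 − 3m)(7 − 9m − 2n)
= 7n − 9mn − 2n^2 − 35 + 45m + 10n − 21m + 27m^2 + 6mn    [distributive law]
= 17n − 3mn − 2n^2 − 35 + 24m + 27m^2    [combine like terms]

17n − 3mn − 2n^2 − 35 + 24m + 27m^2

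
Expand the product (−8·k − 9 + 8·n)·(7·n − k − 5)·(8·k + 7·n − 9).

−456·k²·n + 95·k·n + 64·k³ + 320·k² − 81·k − 1225·n² + 1242·n − 405 + 392·n³

(−8·k − 9 + 8·n)·(7·n − k − 5)·(8·k + 7·n − 9)
= (−56·k·n + 8·k² + 40·k − 63·n + 9·k + 45 + 56·n² − 8·k·n − 40·n)·(8·k + 7·n − 9)    [distributive law]
= (−64·k·n + 8·k² + 49·k − 103·n + 45 + 56·n²)·(8·k + 7·n − 9)    [combine like terms]
= −512·k²·n − 448·k·n² + 576·k·n + 64·k³ + 56·k²·n − 72·k² + 392·k² + 343·k·n − 441·k − 824·k·n − 721·n² + 927·n + 360·k + 315·n − 405 + 448·k·n² + 392·n³ − 504·n²    [distributive law]
= −456·k²·n + 95·k·n + 64·k³ + 320·k² − 81·k − 1225·n² + 1242·n − 405 + 392·n³    [combine like terms]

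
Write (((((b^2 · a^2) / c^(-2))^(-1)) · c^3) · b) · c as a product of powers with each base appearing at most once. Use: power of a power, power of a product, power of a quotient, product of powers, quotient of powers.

a^(-2)b^(-1)c^2

(((((b^2 · a^2) / c^(-2))^(-1)) · c^3) · b) · c
= (((((b^2 · a^2)^(-1)) / ((c^(-2))^(-1))) · c^3) · b) · c    [power of a quotient]
= ((((((b^2)^(-1)) · ((a^2)^(-1))) / ((c^(-2))^(-1))) · c^3) · b) · c    [power of a product]
= ((((b^(-2) · ((a^2)^(-1))) / ((c^(-2))^(-1))) · c^3) · b) · c    [power of a power]
= ((((b^(-2) · a^(-2)) / ((c^(-2))^(-1))) · c^3) · b) · c    [power of a power]
= ((((b^(-2) · a^(-2)) / c^2) · c^3) · b) · c    [power of a power]
= a^(-2)b^(-1)c^2    [quotient of powers; product of powers]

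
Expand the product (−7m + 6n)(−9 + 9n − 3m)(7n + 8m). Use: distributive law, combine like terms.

9mn + 504m² − 135mn² − 501m²n + 168m³ − 378n² + 378n³

(−7m + 6n)(−9 + 9n − 3m)(7n + 8m)
= (63m − 63mn + 21m² − 54n + 54n² − 18mn)(7n + 8m)    [distributive law]
= (63m − 81mn + 21m² − 54n + 54n²)(7n + 8m)    [combine like terms]
= 441mn + 504m² − 567mn² − 648m²n + 147m²n + 168m³ − 378n² − 432mn + 378n³ + 432mn²    [distributive law]
= 9mn + 504m² − 135mn² − 501m²n + 168m³ − 378n² + 378n³    [combine like terms]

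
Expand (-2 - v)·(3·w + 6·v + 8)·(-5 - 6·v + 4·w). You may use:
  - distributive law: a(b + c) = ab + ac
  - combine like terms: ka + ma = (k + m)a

(-2 - v)·(3·w + 6·v + 8)·(-5 - 6·v + 4·w)
= (-6·w - 12·v - 16 - 3·v·w - 6·v^2 - 8·v)·(-5 - 6·v + 4·w)    [distributive law]
= (-6·w - 20·v - 16 - 3·v·w - 6·v^2)·(-5 - 6·v + 4·w)    [combine like terms]
= 30·w + 36·v·w - 24·w^2 + 100·v + 120·v^2 - 80·v·w + 80 + 96·v - 64·w + 15·v·w + 18·v^2·w - 12·v·w^2 + 30·v^2 + 36·v^3 - 24·v^2·w    [distributive law]
= -34·w - 29·v·w - 24·w^2 + 196·v + 150·v^2 + 80 - 6·v^2·w - 12·v·w^2 + 36·v^3    [combine like terms]

-34·w - 29·v·w - 24·w^2 + 196·v + 150·v^2 + 80 - 6·v^2·w - 12·v·w^2 + 36·v^3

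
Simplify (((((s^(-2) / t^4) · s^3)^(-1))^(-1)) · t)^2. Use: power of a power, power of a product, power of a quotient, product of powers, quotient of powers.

(((((s^(-2) / t^4) · s^3)^(-1))^(-1)) · t)^2
= (((((s^(-2) / t^4) · s^3)^(-1))^(-1))^2) · (t^2)    [power of a product]
= ((((s^(-2) / t^4) · s^3)^(-1))^(-2)) · (t^2)    [power of a power]
= (((s^(-2) / t^4) · s^3)^2) · (t^2)    [power of a power]
= (((s^(-2) / t^4)^2) · ((s^3)^2)) · (t^2)    [power of a product]
= ((((s^(-2))^2) / ((t^4)^2)) · ((s^3)^2)) · (t^2)    [power of a quotient]
= ((s^(-4) / ((t^4)^2)) · ((s^3)^2)) · (t^2)    [power of a power]
= ((s^(-4) / t^8) · ((s^3)^2)) · (t^2)    [power of a power]
= ((s^(-4) / t^8) · s^6) · (t^2)    [power of a power]
= s^2t^(-6)    [quotient of powers; product of powers]

s^2t^(-6)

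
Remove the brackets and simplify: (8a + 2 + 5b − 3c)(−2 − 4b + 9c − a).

−18a − 37ab + 75ac − 8a² − 4 − 18b + 24c − 20b² + 57bc − 27c²

(8a + 2 + 5b − 3c)(−2 − 4b + 9c − a)
= −16a − 32ab + 72ac − 8a² − 4 − 8b + 18c − 2a − 10b − 20b² + 45bc − 5ab + 6c + 12bc − 27c² + 3ac    [distributive law]
= −18a − 37ab + 75ac − 8a² − 4 − 18b + 24c − 20b² + 57bc − 27c²    [combine like terms]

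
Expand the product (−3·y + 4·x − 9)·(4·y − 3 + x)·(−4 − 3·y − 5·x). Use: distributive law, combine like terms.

129·y² + 36·y³ + 21·x·y² + 27·y + 146·x·y − 77·x²·y − 51·x + 89·x² − 20·x³ − 108

(−3·y + 4·x − 9)·(4·y − 3 + x)·(−4 − 3·y − 5·x)
= (−12·y² + 9·y − 3·x·y + 16·x·y − 12·x + 4·x² − 36·y + 27 − 9·x)·(−4 − 3·y − 5·x)    [distributive law]
= (−12·y² − 27·y + 13·x·y − 21·x + 4·x² + 27)·(−4 − 3·y − 5·x)    [combine like terms]
= 48·y² + 36·y³ + 60·x·y² + 108·y + 81·y² + 135·x·y − 52·x·y − 39·x·y² − 65·x²·y + 84·x + 63·x·y + 105·x² − 16·x² − 12·x²·y − 20·x³ − 108 − 81·y − 135·x    [distributive law]
= 129·y² + 36·y³ + 21·x·y² + 27·y + 146·x·y − 77·x²·y − 51·x + 89·x² − 20·x³ − 108    [combine like terms]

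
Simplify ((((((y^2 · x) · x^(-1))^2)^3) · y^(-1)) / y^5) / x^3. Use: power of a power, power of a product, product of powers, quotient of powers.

x^(-3)y^6

((((((y^2 · x) · x^(-1))^2)^3) · y^(-1)) / y^5) / x^3
= (((((y^2 · x) · x^(-1))^6) · y^(-1)) / y^5) / x^3    [power of a power]
= (((((y^2 · x)^6) · ((x^(-1))^6)) · y^(-1)) / y^5) / x^3    [power of a product]
= ((((((y^2)^6) · (x^6)) · ((x^(-1))^6)) · y^(-1)) / y^5) / x^3    [power of a product]
= ((((y^12 · (x^6)) · ((x^(-1))^6)) · y^(-1)) / y^5) / x^3    [power of a power]
= ((((y^12 · x^6) · x^(-6)) · y^(-1)) / y^5) / x^3    [power of a power]
= x^(-3)y^6    [quotient of powers; product of powers]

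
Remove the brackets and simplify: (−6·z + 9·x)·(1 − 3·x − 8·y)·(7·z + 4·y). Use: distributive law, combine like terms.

−42·z^2 − 24·y·z + 126·x·z^2 − 432·x·y·z + 336·y·z^2 + 192·y^2·z + 63·x·z + 36·x·y − 189·x^2·z − 108·x^2·y − 288·x·y^2

(−6·z + 9·x)·(1 − 3·x − 8·y)·(7·z + 4·y)
= (−6·z + 18·x·z + 48·y·z + 9·x − 27·x^2 − 72·x·y)·(7·z + 4·y)    [distributive law]
= −42·z^2 − 24·y·z + 126·x·z^2 + 72·x·y·z + 336·y·z^2 + 192·y^2·z + 63·x·z + 36·x·y − 189·x^2·z − 108·x^2·y − 504·x·y·z − 288·x·y^2    [distributive law]
= −42·z^2 − 24·y·z + 126·x·z^2 − 432·x·y·z + 336·y·z^2 + 192·y^2·z + 63·x·z + 36·x·y − 189·x^2·z − 108·x^2·y − 288·x·y^2    [combine like terms]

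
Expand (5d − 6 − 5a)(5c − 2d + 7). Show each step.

25cd − 10d² + 47d − 30c − 42 − 25ac + 10ad − 35a

(5d − 6 − 5a)(5c − 2d + 7)
= 25cd − 10d² + 35d − 30c + 12d − 42 − 25ac + 10ad − 35a    [distributive law]
= 25cd − 10d² + 47d − 30c − 42 − 25ac + 10ad − 35a    [combine like terms]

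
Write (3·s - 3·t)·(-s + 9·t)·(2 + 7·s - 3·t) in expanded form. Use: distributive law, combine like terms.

(3·s - 3·t)·(-s + 9·t)·(2 + 7·s - 3·t)
= (-3·s^2 + 27·s·t + 3·s·t - 27·t^2)·(2 + 7·s - 3·t)    [distributive law]
= (-3·s^2 + 30·s·t - 27·t^2)·(2 + 7·s - 3·t)    [combine like terms]
= -6·s^2 - 21·s^3 + 9·s^2·t + 60·s·t + 210·s^2·t - 90·s·t^2 - 54·t^2 - 189·s·t^2 + 81·t^3    [distributive law]
= -6·s^2 - 21·s^3 + 219·s^2·t + 60·s·t - 279·s·t^2 - 54·t^2 + 81·t^3    [combine like terms]

-6·s^2 - 21·s^3 + 219·s^2·t + 60·s·t - 279·s·t^2 - 54·t^2 + 81·t^3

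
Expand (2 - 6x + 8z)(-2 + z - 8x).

-4 - 14z - 4x - 70xz + 48x^2 + 8z^2

(2 - 6x + 8z)(-2 + z - 8x)
= -4 + 2z - 16x + 12x - 6xz + 48x^2 - 16z + 8z^2 - 64xz    [distributive law]
= -4 - 14z - 4x - 70xz + 48x^2 + 8z^2    [combine like terms]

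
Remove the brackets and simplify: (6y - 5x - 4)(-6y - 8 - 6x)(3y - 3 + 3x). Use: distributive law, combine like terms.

-108y³ + 36y² - 126xy² + 168y + 138xy + 72x²y - 96x + 102x² + 90x³ - 96

(6y - 5x - 4)(-6y - 8 - 6x)(3y - 3 + 3x)
= (-36y² - 48y - 36xy + 30xy + 40x + 30x² + 24y + 32 + 24x)(3y - 3 + 3x)    [distributive law]
= (-36y² - 24y - 6xy + 64x + 30x² + 32)(3y - 3 + 3x)    [combine like terms]
= -108y³ + 108y² - 108xy² - 72y² + 72y - 72xy - 18xy² + 18xy - 18x²y + 192xy - 192x + 192x² + 90x²y - 90x² + 90x³ + 96y - 96 + 96x    [distributive law]
= -108y³ + 36y² - 126xy² + 168y + 138xy + 72x²y - 96x + 102x² + 90x³ - 96    [combine like terms]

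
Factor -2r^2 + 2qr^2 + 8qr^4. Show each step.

2r^2(-1 + q + 4qr^2)

-2r^2 + 2qr^2 + 8qr^4
= 2(-r^2 + qr^2 + 4qr^4)    [factor out 2]
= 2r^2(-1 + q + 4qr^2)    [factor out r^2]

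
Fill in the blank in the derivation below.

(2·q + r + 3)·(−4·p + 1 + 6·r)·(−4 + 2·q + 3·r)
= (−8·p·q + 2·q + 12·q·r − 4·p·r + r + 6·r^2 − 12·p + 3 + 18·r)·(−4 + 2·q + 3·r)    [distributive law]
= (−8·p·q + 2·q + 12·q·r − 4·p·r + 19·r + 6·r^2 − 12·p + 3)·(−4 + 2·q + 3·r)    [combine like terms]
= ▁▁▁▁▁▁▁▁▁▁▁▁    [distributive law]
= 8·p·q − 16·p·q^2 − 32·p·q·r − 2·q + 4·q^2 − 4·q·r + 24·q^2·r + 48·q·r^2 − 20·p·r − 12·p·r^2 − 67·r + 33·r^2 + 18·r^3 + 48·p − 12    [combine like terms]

Applying distributive law to the line above:

32·p·q − 16·p·q^2 − 24·p·q·r − 8·q + 4·q^2 + 6·q·r − 48·q·r + 24·q^2·r + 36·q·r^2 + 16·p·r − 8·p·q·r − 12·p·r^2 − 76·r + 38·q·r + 57·r^2 − 24·r^2 + 12·q·r^2 + 18·r^3 + 48·p − 24·p·q − 36·p·r − 12 + 6·q + 9·r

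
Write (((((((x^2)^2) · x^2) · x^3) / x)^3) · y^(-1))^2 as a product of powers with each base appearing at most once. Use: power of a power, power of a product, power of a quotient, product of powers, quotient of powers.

(((((((x^2)^2) · x^2) · x^3) / x)^3) · y^(-1))^2
= (((((((x^2)^2) · x^2) · x^3) / x)^3)^2) · ((y^(-1))^2)    [power of a product]
= ((((((x^2)^2) · x^2) · x^3) / x)^6) · ((y^(-1))^2)    [power of a power]
= ((((((x^2)^2) · x^2) · x^3)^6) / (x^6)) · ((y^(-1))^2)    [power of a quotient]
= ((((((x^2)^2) · x^2)^6) · ((x^3)^6)) / (x^6)) · ((y^(-1))^2)    [power of a product]
= ((((((x^2)^2)^6) · ((x^2)^6)) · ((x^3)^6)) / (x^6)) · ((y^(-1))^2)    [power of a product]
= (((((x^2)^12) · ((x^2)^6)) · ((x^3)^6)) / (x^6)) · ((y^(-1))^2)    [power of a power]
= (((x^24 · ((x^2)^6)) · ((x^3)^6)) / (x^6)) · ((y^(-1))^2)    [power of a power]
= (((x^24 · x^12) · ((x^3)^6)) / (x^6)) · ((y^(-1))^2)    [power of a power]
= ((x^36 · ((x^3)^6)) / (x^6)) · ((y^(-1))^2)    [product of powers]
= ((x^36 · x^18) / (x^6)) · ((y^(-1))^2)    [power of a power]
= (x^54 / (x^6)) · ((y^(-1))^2)    [product of powers]
= x^48 · ((y^(-1))^2)    [quotient of powers]
= x^48 · y^(-2)    [power of a power]
= x^48y^(-2)    [rearrange]

x^48y^(-2)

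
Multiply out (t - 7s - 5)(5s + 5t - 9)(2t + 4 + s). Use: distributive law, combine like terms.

-55st² - 78st - 100s²t + 10t³ - 48t² - 46t - 102s² - 35s³ + 197s + 180

(t - 7s - 5)(5s + 5t - 9)(2t + 4 + s)
= (5st + 5t² - 9t - 35s² - 35st + 63s - 25s - 25t + 45)(2t + 4 + s)    [distributive law]
= (-30st + 5t² - 34t - 35s² + 38s + 45)(2t + 4 + s)    [combine like terms]
= -60st² - 120st - 30s²t + 10t³ + 20t² + 5st² - 68t² - 136t - 34st - 70s²t - 140s² - 35s³ + 76st + 152s + 38s² + 90t + 180 + 45s    [distributive law]
= -55st² - 78st - 100s²t + 10t³ - 48t² - 46t - 102s² - 35s³ + 197s + 180    [combine like terms]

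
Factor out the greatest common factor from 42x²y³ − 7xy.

7xy(6xy² − 1)

42x²y³ − 7xy
= 7(6x²y³ − xy)    [factor out 7]
= 7xy(6xy² − 1)    [factor out xy]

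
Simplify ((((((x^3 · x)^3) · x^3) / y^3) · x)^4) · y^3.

((((((x^3 · x)^3) · x^3) / y^3) · x)^4) · y^3
= ((((((x^3 · x)^3) · x^3) / y^3)^4) · (x^4)) · y^3    [power of a product]
= ((((((x^3 · x)^3) · x^3)^4) / ((y^3)^4)) · (x^4)) · y^3    [power of a quotient]
= ((((((x^3 · x)^3)^4) · ((x^3)^4)) / ((y^3)^4)) · (x^4)) · y^3    [power of a product]
= (((((x^3 · x)^12) · ((x^3)^4)) / ((y^3)^4)) · (x^4)) · y^3    [power of a power]
= ((((((x^3)^12) · (x^12)) · ((x^3)^4)) / ((y^3)^4)) · (x^4)) · y^3    [power of a product]
= ((((x^36 · (x^12)) · ((x^3)^4)) / ((y^3)^4)) · (x^4)) · y^3    [power of a power]
= (((x^48 · ((x^3)^4)) / ((y^3)^4)) · (x^4)) · y^3    [product of powers]
= (((x^48 · x^12) / ((y^3)^4)) · (x^4)) · y^3    [power of a power]
= ((x^60 / ((y^3)^4)) · (x^4)) · y^3    [product of powers]
= ((x^60 / y^12) · (x^4)) · y^3    [power of a power]
= x^64y^(-9)    [quotient of powers; product of powers]

x^64y^(-9)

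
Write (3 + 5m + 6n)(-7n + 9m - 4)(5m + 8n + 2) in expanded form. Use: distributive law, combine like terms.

-131mn - 444n^2 - 186n + 125m^2 - 46m - 24 + 455m^2n - 58mn^2 + 225m^3 - 336n^3

(3 + 5m + 6n)(-7n + 9m - 4)(5m + 8n + 2)
= (-21n + 27m - 12 - 35mn + 45m^2 - 20m - 42n^2 + 54mn - 24n)(5m + 8n + 2)    [distributive law]
= (-45n + 7m - 12 + 19mn + 45m^2 - 42n^2)(5m + 8n + 2)    [combine like terms]
= -225mn - 360n^2 - 90n + 35m^2 + 56mn + 14m - 60m - 96n - 24 + 95m^2n + 152mn^2 + 38mn + 225m^3 + 360m^2n + 90m^2 - 210mn^2 - 336n^3 - 84n^2    [distributive law]
= -131mn - 444n^2 - 186n + 125m^2 - 46m - 24 + 455m^2n - 58mn^2 + 225m^3 - 336n^3    [combine like terms]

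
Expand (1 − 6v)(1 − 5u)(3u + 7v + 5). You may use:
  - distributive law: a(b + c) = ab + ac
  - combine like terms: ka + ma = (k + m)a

−22u − 23v + 5 − 15u^2 + 97uv − 42v^2 + 90u^2v + 210uv^2

(1 − 6v)(1 − 5u)(3u + 7v + 5)
= (1 − 5u − 6v + 30uv)(3u + 7v + 5)    [distributive law]
= 3u + 7v + 5 − 15u^2 − 35uv − 25u − 18uv − 42v^2 − 30v + 90u^2v + 210uv^2 + 150uv    [distributive law]
= −22u − 23v + 5 − 15u^2 + 97uv − 42v^2 + 90u^2v + 210uv^2    [combine like terms]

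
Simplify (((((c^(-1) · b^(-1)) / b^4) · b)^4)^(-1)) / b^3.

(((((c^(-1) · b^(-1)) / b^4) · b)^4)^(-1)) / b^3
= ((((c^(-1) · b^(-1)) / b^4) · b)^(-4)) / b^3    [power of a power]
= ((((c^(-1) · b^(-1)) / b^4)^(-4)) · (b^(-4))) / b^3    [power of a product]
= ((((c^(-1) · b^(-1))^(-4)) / ((b^4)^(-4))) · (b^(-4))) / b^3    [power of a quotient]
= (((((c^(-1))^(-4)) · ((b^(-1))^(-4))) / ((b^4)^(-4))) · (b^(-4))) / b^3    [power of a product]
= (((c^4 · ((b^(-1))^(-4))) / ((b^4)^(-4))) · (b^(-4))) / b^3    [power of a power]
= (((c^4 · b^4) / ((b^4)^(-4))) · (b^(-4))) / b^3    [power of a power]
= (((c^4 · b^4) / b^(-16)) · (b^(-4))) / b^3    [power of a power]
= b^13c^4    [quotient of powers; product of powers]

b^13c^4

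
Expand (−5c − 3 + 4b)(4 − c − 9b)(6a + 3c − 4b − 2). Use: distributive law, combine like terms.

−102ac − 61c^2 + 115bc − 2c + 30ac^2 + 15c^3 + 103bc^2 + 246abc − 272b^2c − 72a − 38b + 24 + 258ab − 100b^2 − 216ab^2 + 144b^3

(−5c − 3 + 4b)(4 − c − 9b)(6a + 3c − 4b − 2)
= (−20c + 5c^2 + 45bc − 12 + 3c + 27b + 16b − 4bc − 36b^2)(6a + 3c − 4b − 2)    [distributive law]
= (−17c + 5c^2 + 41bc − 12 + 43b − 36b^2)(6a + 3c − 4b − 2)    [combine like terms]
= −102ac − 51c^2 + 68bc + 34c + 30ac^2 + 15c^3 − 20bc^2 − 10c^2 + 246abc + 123bc^2 − 164b^2c − 82bc − 72a − 36c + 48b + 24 + 258ab + 129bc − 172b^2 − 86b − 216ab^2 − 108b^2c + 144b^3 + 72b^2    [distributive law]
= −102ac − 61c^2 + 115bc − 2c + 30ac^2 + 15c^3 + 103bc^2 + 246abc − 272b^2c − 72a − 38b + 24 + 258ab − 100b^2 − 216ab^2 + 144b^3    [combine like terms]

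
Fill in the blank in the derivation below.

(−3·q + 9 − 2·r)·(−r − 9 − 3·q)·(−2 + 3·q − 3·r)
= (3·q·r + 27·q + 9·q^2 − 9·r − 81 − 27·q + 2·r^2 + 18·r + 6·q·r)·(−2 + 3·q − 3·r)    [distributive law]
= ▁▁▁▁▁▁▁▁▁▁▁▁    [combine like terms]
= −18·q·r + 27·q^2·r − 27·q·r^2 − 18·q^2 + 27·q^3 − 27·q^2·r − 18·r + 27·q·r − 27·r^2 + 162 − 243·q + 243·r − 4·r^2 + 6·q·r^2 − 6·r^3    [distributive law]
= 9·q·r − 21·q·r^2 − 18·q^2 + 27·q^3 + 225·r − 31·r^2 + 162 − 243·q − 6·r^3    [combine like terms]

Applying combine like terms to the line above:

(9·q·r + 9·q^2 + 9·r − 81 + 2·r^2)·(−2 + 3·q − 3·r)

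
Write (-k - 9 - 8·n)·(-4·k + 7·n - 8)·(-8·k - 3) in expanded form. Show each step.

-32·k^3 - 364·k^2 - 200·k^2·n - 83·k·n - 708·k - 3·n - 216 + 448·k·n^2 + 168·n^2

(-k - 9 - 8·n)·(-4·k + 7·n - 8)·(-8·k - 3)
= (4·k^2 - 7·k·n + 8·k + 36·k - 63·n + 72 + 32·k·n - 56·n^2 + 64·n)·(-8·k - 3)    [distributive law]
= (4·k^2 + 25·k·n + 44·k + n + 72 - 56·n^2)·(-8·k - 3)    [combine like terms]
= -32·k^3 - 12·k^2 - 200·k^2·n - 75·k·n - 352·k^2 - 132·k - 8·k·n - 3·n - 576·k - 216 + 448·k·n^2 + 168·n^2    [distributive law]
= -32·k^3 - 364·k^2 - 200·k^2·n - 83·k·n - 708·k - 3·n - 216 + 448·k·n^2 + 168·n^2    [combine like terms]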